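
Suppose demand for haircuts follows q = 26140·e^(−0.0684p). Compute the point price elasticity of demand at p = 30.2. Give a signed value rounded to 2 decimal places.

dq/dp = −0.0684·q = -226.594. At p = 30.2, q = 3312.78.
Ed = (dq/dp)·(p/q) = (-226.594) × (30.2/3312.78) = -2.0656…

-2.07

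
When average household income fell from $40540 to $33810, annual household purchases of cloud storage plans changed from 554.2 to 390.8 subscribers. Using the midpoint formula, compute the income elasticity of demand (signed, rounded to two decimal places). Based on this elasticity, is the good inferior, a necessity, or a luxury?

%ΔQ = (390.8 − 554.2)/[( 554.2 + 390.8)/2] = -163.4/472.5 = -0.345820…
%ΔIncome = (33810 − 40540)/[( 40540 + 33810)/2] = -6730/37175 = -0.181035…
E_income = (-163.4/472.5) / (-6730/37175) = 1.9102…
E_income > 1 ⇒ normal good, luxury.

1.91; luxury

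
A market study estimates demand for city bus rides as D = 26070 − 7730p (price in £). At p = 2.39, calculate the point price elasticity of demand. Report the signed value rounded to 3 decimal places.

dD/dp = −7730. At p = 2.39, D = 26070 − 7730(2.39) = 7595.3.
Ed = (dD/dp)·(p/D) = −7730 × (2.39/7595.3) = -2.43238…

-2.432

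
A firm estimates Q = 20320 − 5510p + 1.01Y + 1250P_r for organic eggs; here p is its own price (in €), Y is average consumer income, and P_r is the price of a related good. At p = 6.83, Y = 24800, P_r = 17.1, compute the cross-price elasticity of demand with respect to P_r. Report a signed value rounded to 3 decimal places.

0.734

At the given values, Q = 20320 − 5510(6.83) + 1.01(24800) + 1250(17.1) = 29109.7.
∂Q/∂P_r = 1250.
E = (1250) × (17.1/29109.7) = 0.73429…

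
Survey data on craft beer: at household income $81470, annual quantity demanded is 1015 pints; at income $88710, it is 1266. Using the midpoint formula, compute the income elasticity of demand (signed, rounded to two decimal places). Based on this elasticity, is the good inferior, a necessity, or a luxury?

%ΔQ = (1266 − 1015)/[( 1015 + 1266)/2] = 251/1140.5 = 0.220078…
%ΔIncome = (88710 − 81470)/[( 81470 + 88710)/2] = 7240/85090 = 0.085086…
E_income = (251/1140.5) / (7240/85090) = 2.5865…
E_income > 1 ⇒ normal good, luxury.

2.59; luxury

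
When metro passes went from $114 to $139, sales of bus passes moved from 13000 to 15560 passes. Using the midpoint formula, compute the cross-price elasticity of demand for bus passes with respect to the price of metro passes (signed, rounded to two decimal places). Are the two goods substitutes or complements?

0.91; substitutes

%ΔQ_{bus passes} = (15560 − 13000)/avg = 2560/14280 = 0.179271…
%ΔP_{metro passes} = (139 − 114)/avg = 25/126.5 = 0.197628…
E_cross = (2560/14280) / (25/126.5) = 0.9071…
E_cross > 0 ⇒ the goods are substitutes.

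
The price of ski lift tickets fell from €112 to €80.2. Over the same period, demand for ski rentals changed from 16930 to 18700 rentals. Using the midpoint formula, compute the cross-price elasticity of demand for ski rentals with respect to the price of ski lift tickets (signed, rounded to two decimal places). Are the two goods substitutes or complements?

-0.30; complements

%ΔQ_{ski rentals} = (18700 − 16930)/avg = 1770/17815 = 0.099354…
%ΔP_{ski lift tickets} = (80.2 − 112)/avg = -31.8/96.1 = -0.330905…
E_cross = (1770/17815) / (-31.8/96.1) = -0.3002…
E_cross < 0 ⇒ the goods are complements.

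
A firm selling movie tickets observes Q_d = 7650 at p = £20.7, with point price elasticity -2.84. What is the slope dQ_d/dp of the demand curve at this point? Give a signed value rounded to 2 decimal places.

-1049.57

Ed = (dQ_d/dp)·(p/Q_d) ⇒ dQ_d/dp = Ed·Q_d/p = (-2.84)·7650/20.7 = -1049.5652…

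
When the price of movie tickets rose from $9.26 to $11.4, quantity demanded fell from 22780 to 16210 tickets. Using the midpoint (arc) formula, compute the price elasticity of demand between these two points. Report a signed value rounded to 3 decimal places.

%ΔQ = (16210 − 22780) / [(22780 + 16210)/2] = -6570/19495 = -0.337009…
%ΔP = (11.4 − 9.26) / [(9.26 + 11.4)/2] = 2.14/10.33 = 0.207163…
Arc Ed = %ΔQ / %ΔP = (-6570/19495) / (2.14/10.33) = -1.62677…

-1.627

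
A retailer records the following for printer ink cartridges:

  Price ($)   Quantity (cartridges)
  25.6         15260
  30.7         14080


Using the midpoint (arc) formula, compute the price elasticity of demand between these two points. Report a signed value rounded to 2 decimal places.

%ΔQ = (14080 − 15260) / [(15260 + 14080)/2] = -1180/14670 = -0.080436…
%ΔP = (30.7 − 25.6) / [(25.6 + 30.7)/2] = 5.1/28.15 = 0.181172…
Arc Ed = %ΔQ / %ΔP = (-1180/14670) / (5.1/28.15) = -0.4439…

-0.44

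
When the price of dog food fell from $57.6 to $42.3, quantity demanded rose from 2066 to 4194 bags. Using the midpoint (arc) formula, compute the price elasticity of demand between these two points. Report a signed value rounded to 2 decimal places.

-2.22

%ΔQ = (4194 − 2066) / [(2066 + 4194)/2] = 2128/3130 = 0.679872…
%ΔP = (42.3 − 57.6) / [(57.6 + 42.3)/2] = -15.3/49.95 = -0.306306…
Arc Ed = %ΔQ / %ΔP = (2128/3130) / (-15.3/49.95) = -2.2195…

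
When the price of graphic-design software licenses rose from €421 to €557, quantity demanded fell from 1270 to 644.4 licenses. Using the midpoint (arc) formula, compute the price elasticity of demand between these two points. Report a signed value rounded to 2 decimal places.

%ΔQ = (644.4 − 1270) / [(1270 + 644.4)/2] = -625.6/957.2 = -0.653572…
%ΔP = (557 − 421) / [(421 + 557)/2] = 136/489 = 0.278118…
Arc Ed = %ΔQ / %ΔP = (-625.6/957.2) / (136/489) = -2.3499…

-2.35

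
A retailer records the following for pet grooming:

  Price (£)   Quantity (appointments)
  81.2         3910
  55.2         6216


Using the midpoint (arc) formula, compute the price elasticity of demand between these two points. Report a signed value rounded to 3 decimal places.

%ΔQ = (6216 − 3910) / [(3910 + 6216)/2] = 2306/5063 = 0.455461…
%ΔP = (55.2 − 81.2) / [(81.2 + 55.2)/2] = -26/68.2 = -0.381231…
Arc Ed = %ΔQ / %ΔP = (2306/5063) / (-26/68.2) = -1.19470…

-1.195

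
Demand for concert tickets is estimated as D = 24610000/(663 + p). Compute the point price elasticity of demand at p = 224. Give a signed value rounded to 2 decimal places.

-0.25

dD/dp = −24610000/(663 + p)² = -31.2798. At p = 224, D = 27745.2.
Ed = (dD/dp)·(p/D) = (-31.2798) × (224/27745.2) = -0.2525…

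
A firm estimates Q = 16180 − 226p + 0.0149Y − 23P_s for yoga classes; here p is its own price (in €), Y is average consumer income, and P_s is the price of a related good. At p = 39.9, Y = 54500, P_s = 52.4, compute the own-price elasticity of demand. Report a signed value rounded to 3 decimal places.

-1.332

At the given values, Q = 16180 − 226(39.9) + 0.0149(54500) − 23(52.4) = 6769.45.
∂Q/∂p = −226.
E = (-226) × (39.9/6769.45) = -1.33207…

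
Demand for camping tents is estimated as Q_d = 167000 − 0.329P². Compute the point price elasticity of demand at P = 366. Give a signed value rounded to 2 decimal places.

dQ_d/dP = −2·0.329·P = -240.828. At P = 366, Q_d = 122928.476.
Ed = (dQ_d/dP)·(P/Q_d) = (-240.828) × (366/122928.476) = -0.7170…

-0.72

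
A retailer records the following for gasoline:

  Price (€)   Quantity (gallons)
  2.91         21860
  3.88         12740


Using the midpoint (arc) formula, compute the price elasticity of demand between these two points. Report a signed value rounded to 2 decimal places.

-1.85

%ΔQ = (12740 − 21860) / [(21860 + 12740)/2] = -9120/17300 = -0.527167…
%ΔP = (3.88 − 2.91) / [(2.91 + 3.88)/2] = 0.97/3.395 = 0.285714…
Arc Ed = %ΔQ / %ΔP = (-9120/17300) / (0.97/3.395) = -1.8450…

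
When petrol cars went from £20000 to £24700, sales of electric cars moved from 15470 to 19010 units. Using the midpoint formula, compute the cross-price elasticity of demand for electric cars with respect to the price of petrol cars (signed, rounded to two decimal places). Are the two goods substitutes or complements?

0.98; substitutes

%ΔQ_{electric cars} = (19010 − 15470)/avg = 3540/17240 = 0.205336…
%ΔP_{petrol cars} = (24700 − 20000)/avg = 4700/22350 = 0.210290…
E_cross = (3540/17240) / (4700/22350) = 0.9764…
E_cross > 0 ⇒ the goods are substitutes.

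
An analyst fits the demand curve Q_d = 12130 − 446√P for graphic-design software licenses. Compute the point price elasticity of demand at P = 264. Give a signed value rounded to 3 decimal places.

dQ_d/dP = −446/(2√P) = -13.7247. At P = 264, Q_d = 4883.36.
Ed = (dQ_d/dP)·(P/Q_d) = (-13.7247) × (264/4883.36) = -0.74197…

-0.742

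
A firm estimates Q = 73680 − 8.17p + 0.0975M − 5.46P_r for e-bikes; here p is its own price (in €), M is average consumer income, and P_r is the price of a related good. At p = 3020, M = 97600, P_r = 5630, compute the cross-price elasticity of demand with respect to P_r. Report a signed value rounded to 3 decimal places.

-1.106

At the given values, Q = 73680 − 8.17(3020) + 0.0975(97600) − 5.46(5630) = 27782.8.
∂Q/∂P_r = -5.46.
E = (-5.46) × (5630/27782.8) = -1.10643…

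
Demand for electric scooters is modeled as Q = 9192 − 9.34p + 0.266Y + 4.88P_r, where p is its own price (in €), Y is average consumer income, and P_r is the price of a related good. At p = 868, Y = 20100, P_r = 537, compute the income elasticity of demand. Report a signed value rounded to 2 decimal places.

0.59

At the given values, Q = 9192 − 9.34(868) + 0.266(20100) + 4.88(537) = 9052.04.
∂Q/∂Y = 0.266.
E = (0.266) × (20100/9052.04) = 0.5906…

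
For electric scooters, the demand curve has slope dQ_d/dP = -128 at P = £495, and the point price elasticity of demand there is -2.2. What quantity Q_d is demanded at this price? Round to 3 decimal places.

Ed = (dQ_d/dP)·(P/Q_d) ⇒ Q_d = (dQ_d/dP)·P/Ed = (-128)·495/(-2.2) = 28800

28800.000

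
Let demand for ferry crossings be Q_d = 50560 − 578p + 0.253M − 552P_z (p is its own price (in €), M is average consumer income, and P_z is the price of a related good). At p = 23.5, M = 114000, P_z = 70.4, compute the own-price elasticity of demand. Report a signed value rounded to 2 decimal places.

At the given values, Q_d = 50560 − 578(23.5) + 0.253(114000) − 552(70.4) = 26958.2.
∂Q_d/∂p = −578.
E = (-578) × (23.5/26958.2) = -0.5038…

-0.50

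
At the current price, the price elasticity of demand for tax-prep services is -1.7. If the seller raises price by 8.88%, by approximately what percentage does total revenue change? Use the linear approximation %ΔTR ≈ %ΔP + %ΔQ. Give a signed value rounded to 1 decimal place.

-6.2%

%ΔQ ≈ Ed × %ΔP = (-1.7) × (+8.88%) = -15.0960%
%ΔTR ≈ %ΔP + %ΔQ = (+8.88%) + (-15.0960%) = -6.2160%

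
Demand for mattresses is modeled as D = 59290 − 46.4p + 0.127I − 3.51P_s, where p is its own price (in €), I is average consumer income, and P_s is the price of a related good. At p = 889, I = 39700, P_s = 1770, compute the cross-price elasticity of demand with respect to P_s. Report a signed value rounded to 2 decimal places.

At the given values, D = 59290 − 46.4(889) + 0.127(39700) − 3.51(1770) = 16869.6.
∂D/∂P_s = -3.51.
E = (-3.51) × (1770/16869.6) = -0.3682…

-0.37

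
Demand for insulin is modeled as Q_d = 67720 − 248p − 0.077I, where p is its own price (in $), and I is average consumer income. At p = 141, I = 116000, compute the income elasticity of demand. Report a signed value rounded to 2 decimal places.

-0.37

At the given values, Q_d = 67720 − 248(141) − 0.077(116000) = 23820.
∂Q_d/∂I = -0.077.
E = (-0.077) × (116000/23820) = -0.3749…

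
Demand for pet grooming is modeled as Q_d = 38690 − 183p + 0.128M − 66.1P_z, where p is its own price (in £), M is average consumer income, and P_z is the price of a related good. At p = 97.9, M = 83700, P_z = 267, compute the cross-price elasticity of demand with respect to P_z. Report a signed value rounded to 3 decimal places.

-1.275

At the given values, Q_d = 38690 − 183(97.9) + 0.128(83700) − 66.1(267) = 13839.2.
∂Q_d/∂P_z = -66.1.
E = (-66.1) × (267/13839.2) = -1.27526…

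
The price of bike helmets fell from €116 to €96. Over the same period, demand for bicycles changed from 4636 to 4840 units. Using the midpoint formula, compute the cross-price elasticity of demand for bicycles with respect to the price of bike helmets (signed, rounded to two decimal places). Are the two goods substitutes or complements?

-0.23; complements

%ΔQ_{bicycles} = (4840 − 4636)/avg = 204/4738 = 0.043056…
%ΔP_{bike helmets} = (96 − 116)/avg = -20/106 = -0.188679…
E_cross = (204/4738) / (-20/106) = -0.2281…
E_cross < 0 ⇒ the goods are complements.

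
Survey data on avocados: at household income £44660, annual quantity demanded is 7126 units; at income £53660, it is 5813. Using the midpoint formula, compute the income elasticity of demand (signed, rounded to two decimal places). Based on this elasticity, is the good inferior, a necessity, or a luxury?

-1.11; inferior

%ΔQ = (5813 − 7126)/[( 7126 + 5813)/2] = -1313/6469.5 = -0.202952…
%ΔIncome = (53660 − 44660)/[( 44660 + 53660)/2] = 9000/49160 = 0.183075…
E_income = (-1313/6469.5) / (9000/49160) = -1.1085…
E_income < 0 ⇒ inferior good.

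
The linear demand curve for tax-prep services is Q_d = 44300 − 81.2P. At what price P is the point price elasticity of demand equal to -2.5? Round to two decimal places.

Ed = −81.2P/(44300 − 81.2P). Set this equal to -2.5:
81.2P = 2.5·(44300 − 81.2P) ⇒ 81.2P(1 + 2.5) = 2.5·44300
P = 2.5·44300 / (81.2·3.5) = 389.6903…

389.69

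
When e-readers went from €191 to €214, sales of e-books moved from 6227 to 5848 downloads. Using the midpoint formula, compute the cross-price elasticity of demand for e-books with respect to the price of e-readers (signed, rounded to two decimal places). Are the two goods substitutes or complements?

-0.55; complements

%ΔQ_{e-books} = (5848 − 6227)/avg = -379/6037.5 = -0.062774…
%ΔP_{e-readers} = (214 − 191)/avg = 23/202.5 = 0.113580…
E_cross = (-379/6037.5) / (23/202.5) = -0.5526…
E_cross < 0 ⇒ the goods are complements.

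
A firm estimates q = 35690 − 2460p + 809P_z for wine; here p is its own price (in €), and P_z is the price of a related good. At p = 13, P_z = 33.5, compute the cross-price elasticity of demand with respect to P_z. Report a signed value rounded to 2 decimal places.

0.88

At the given values, q = 35690 − 2460(13) + 809(33.5) = 30811.5.
∂q/∂P_z = 809.
E = (809) × (33.5/30811.5) = 0.8795…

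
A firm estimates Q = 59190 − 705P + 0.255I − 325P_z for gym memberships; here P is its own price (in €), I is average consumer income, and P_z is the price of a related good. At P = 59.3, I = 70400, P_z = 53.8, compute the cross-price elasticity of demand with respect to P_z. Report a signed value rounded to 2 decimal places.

At the given values, Q = 59190 − 705(59.3) + 0.255(70400) − 325(53.8) = 17850.5.
∂Q/∂P_z = -325.
E = (-325) × (53.8/17850.5) = -0.9795…

-0.98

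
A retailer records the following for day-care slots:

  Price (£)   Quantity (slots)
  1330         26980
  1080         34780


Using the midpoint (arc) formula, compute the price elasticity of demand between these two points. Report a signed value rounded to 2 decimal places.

-1.22

%ΔQ = (34780 − 26980) / [(26980 + 34780)/2] = 7800/30880 = 0.252590…
%ΔP = (1080 − 1330) / [(1330 + 1080)/2] = -250/1205 = -0.207468…
Arc Ed = %ΔQ / %ΔP = (7800/30880) / (-250/1205) = -1.2174…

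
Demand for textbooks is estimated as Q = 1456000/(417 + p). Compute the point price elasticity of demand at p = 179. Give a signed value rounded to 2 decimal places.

dQ/dp = −1456000/(417 + p)² = -4.09891. At p = 179, Q = 2442.95.
Ed = (dQ/dp)·(p/Q) = (-4.09891) × (179/2442.95) = -0.3003…

-0.30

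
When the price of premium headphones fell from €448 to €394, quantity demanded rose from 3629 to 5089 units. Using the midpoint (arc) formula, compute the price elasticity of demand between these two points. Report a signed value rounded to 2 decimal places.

%ΔQ = (5089 − 3629) / [(3629 + 5089)/2] = 1460/4359 = 0.334939…
%ΔP = (394 − 448) / [(448 + 394)/2] = -54/421 = -0.128266…
Arc Ed = %ΔQ / %ΔP = (1460/4359) / (-54/421) = -2.6112…

-2.61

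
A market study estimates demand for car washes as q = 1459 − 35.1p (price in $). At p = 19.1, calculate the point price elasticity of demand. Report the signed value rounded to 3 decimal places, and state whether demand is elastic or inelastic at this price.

dq/dp = −35.1. At p = 19.1, q = 1459 − 35.1(19.1) = 788.59.
Ed = (dq/dp)·(p/q) = −35.1 × (19.1/788.59) = -0.85013…
|Ed| = 0.850 < 1, so demand is inelastic.

-0.850; inelastic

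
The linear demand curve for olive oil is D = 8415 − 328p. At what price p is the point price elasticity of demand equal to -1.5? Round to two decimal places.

Ed = −328p/(8415 − 328p). Set this equal to -1.5:
328p = 1.5·(8415 − 328p) ⇒ 328p(1 + 1.5) = 1.5·8415
p = 1.5·8415 / (328·2.5) = 15.3932…

15.39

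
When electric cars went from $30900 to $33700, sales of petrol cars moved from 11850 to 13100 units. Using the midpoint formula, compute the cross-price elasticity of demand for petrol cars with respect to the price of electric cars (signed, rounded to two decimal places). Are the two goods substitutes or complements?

%ΔQ_{petrol cars} = (13100 − 11850)/avg = 1250/12475 = 0.100200…
%ΔP_{electric cars} = (33700 − 30900)/avg = 2800/32300 = 0.086687…
E_cross = (1250/12475) / (2800/32300) = 1.1558…
E_cross > 0 ⇒ the goods are substitutes.

1.16; substitutes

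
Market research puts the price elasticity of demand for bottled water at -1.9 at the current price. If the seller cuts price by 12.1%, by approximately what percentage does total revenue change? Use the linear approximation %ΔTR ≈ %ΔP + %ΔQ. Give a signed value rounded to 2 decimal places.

+10.89%

%ΔQ ≈ Ed × %ΔP = (-1.9) × (-12.1%) = +22.9900%
%ΔTR ≈ %ΔP + %ΔQ = (-12.1%) + (+22.9900%) = +10.8900%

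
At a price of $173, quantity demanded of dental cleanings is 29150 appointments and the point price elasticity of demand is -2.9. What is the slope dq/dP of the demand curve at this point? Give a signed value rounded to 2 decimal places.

-488.64

Ed = (dq/dP)·(P/q) ⇒ dq/dP = Ed·q/P = (-2.9)·29150/173 = -488.6416…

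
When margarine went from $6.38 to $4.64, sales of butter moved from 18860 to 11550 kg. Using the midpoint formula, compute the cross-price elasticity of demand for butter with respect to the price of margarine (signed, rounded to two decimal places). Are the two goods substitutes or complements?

%ΔQ_{butter} = (11550 − 18860)/avg = -7310/15205 = -0.480762…
%ΔP_{margarine} = (4.64 − 6.38)/avg = -1.74/5.51 = -0.315789…
E_cross = (-7310/15205) / (-1.74/5.51) = 1.5224…
E_cross > 0 ⇒ the goods are substitutes.

1.52; substitutes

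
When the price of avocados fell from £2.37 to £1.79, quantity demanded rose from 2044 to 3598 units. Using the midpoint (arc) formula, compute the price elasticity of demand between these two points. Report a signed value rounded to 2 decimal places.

%ΔQ = (3598 − 2044) / [(2044 + 3598)/2] = 1554/2821 = 0.550868…
%ΔP = (1.79 − 2.37) / [(2.37 + 1.79)/2] = -0.58/2.08 = -0.278846…
Arc Ed = %ΔQ / %ΔP = (1554/2821) / (-0.58/2.08) = -1.9755…

-1.98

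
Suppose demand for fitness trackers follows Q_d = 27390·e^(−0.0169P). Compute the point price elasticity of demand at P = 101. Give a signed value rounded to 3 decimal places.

dQ_d/dP = −0.0169·Q_d = -83.9811. At P = 101, Q_d = 4969.3.
Ed = (dQ_d/dP)·(P/Q_d) = (-83.9811) × (101/4969.3) = -1.7069

-1.707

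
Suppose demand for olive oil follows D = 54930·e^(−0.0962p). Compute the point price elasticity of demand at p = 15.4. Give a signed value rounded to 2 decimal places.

dD/dp = −0.0962·D = -1201.12. At p = 15.4, D = 12485.6.
Ed = (dD/dp)·(p/D) = (-1201.12) × (15.4/12485.6) = -1.4814…

-1.48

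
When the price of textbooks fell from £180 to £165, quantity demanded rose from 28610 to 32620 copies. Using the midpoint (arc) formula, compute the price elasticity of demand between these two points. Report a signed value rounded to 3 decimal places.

-1.506

%ΔQ = (32620 − 28610) / [(28610 + 32620)/2] = 4010/30615 = 0.130981…
%ΔP = (165 − 180) / [(180 + 165)/2] = -15/172.5 = -0.086956…
Arc Ed = %ΔQ / %ΔP = (4010/30615) / (-15/172.5) = -1.50628…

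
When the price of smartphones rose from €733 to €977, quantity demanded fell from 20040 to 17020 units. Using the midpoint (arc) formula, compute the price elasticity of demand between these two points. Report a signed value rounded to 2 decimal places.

%ΔQ = (17020 − 20040) / [(20040 + 17020)/2] = -3020/18530 = -0.162978…
%ΔP = (977 − 733) / [(733 + 977)/2] = 244/855 = 0.285380…
Arc Ed = %ΔQ / %ΔP = (-3020/18530) / (244/855) = -0.5710…

-0.57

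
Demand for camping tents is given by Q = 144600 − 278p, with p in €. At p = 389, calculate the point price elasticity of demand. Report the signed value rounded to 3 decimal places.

-2.966

dQ/dp = −278. At p = 389, Q = 144600 − 278(389) = 36458.
Ed = (dQ/dp)·(p/Q) = −278 × (389/36458) = -2.96620…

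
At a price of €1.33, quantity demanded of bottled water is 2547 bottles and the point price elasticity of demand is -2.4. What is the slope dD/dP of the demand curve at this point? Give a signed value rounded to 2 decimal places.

-4596.09

Ed = (dD/dP)·(P/D) ⇒ dD/dP = Ed·D/P = (-2.4)·2547/1.33 = -4596.0902…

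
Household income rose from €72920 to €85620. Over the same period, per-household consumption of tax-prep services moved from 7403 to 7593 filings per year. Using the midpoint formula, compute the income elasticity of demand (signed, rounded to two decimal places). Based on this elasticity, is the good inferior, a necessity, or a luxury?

0.16; necessity

%ΔQ = (7593 − 7403)/[( 7403 + 7593)/2] = 190/7498 = 0.025340…
%ΔIncome = (85620 − 72920)/[( 72920 + 85620)/2] = 12700/79270 = 0.160211…
E_income = (190/7498) / (12700/79270) = 0.1581…
0 < E_income < 1 ⇒ normal good, necessity.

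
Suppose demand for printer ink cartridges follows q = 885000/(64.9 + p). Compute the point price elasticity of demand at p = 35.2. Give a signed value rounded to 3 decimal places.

-0.352

dq/dp = −885000/(64.9 + p)² = -88.3233. At p = 35.2, q = 8841.16.
Ed = (dq/dp)·(p/q) = (-88.3233) × (35.2/8841.16) = -0.35164…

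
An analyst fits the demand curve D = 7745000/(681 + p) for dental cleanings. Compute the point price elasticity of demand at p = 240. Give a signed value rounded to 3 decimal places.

dD/dp = −7745000/(681 + p)² = -9.13066. At p = 240, D = 8409.34.
Ed = (dD/dp)·(p/D) = (-9.13066) × (240/8409.34) = -0.26058…

-0.261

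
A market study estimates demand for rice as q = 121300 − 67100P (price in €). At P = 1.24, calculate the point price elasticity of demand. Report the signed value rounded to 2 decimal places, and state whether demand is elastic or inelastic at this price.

dq/dP = −67100. At P = 1.24, q = 121300 − 67100(1.24) = 38096.
Ed = (dq/dP)·(P/q) = −67100 × (1.24/38096) = -2.1840…
|Ed| = 2.18 > 1, so demand is elastic.

-2.18; elastic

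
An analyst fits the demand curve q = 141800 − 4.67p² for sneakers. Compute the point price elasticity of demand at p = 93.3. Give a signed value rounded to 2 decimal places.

dq/dp = −2·4.67·p = -871.422. At p = 93.3, q = 101148.1637.
Ed = (dq/dp)·(p/q) = (-871.422) × (93.3/101148.1637) = -0.8038…

-0.80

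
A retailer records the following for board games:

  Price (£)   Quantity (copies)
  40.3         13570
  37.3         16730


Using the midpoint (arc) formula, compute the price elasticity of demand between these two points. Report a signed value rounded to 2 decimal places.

-2.70

%ΔQ = (16730 − 13570) / [(13570 + 16730)/2] = 3160/15150 = 0.208580…
%ΔP = (37.3 − 40.3) / [(40.3 + 37.3)/2] = -3/38.8 = -0.077319…
Arc Ed = %ΔQ / %ΔP = (3160/15150) / (-3/38.8) = -2.6976…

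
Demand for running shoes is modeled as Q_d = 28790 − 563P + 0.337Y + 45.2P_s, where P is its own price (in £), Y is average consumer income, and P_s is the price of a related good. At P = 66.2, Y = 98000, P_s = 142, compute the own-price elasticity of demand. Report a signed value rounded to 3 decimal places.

-1.204

At the given values, Q_d = 28790 − 563(66.2) + 0.337(98000) + 45.2(142) = 30963.8.
∂Q_d/∂P = −563.
E = (-563) × (66.2/30963.8) = -1.20368…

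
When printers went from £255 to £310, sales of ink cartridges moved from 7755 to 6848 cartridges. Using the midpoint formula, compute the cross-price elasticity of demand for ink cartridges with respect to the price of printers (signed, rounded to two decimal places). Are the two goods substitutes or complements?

%ΔQ_{ink cartridges} = (6848 − 7755)/avg = -907/7301.5 = -0.124221…
%ΔP_{printers} = (310 − 255)/avg = 55/282.5 = 0.194690…
E_cross = (-907/7301.5) / (55/282.5) = -0.6380…
E_cross < 0 ⇒ the goods are complements.

-0.64; complements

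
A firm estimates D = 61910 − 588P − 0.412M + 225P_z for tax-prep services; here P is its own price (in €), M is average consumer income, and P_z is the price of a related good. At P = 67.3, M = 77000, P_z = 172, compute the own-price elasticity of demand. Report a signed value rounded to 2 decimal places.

-1.35

At the given values, D = 61910 − 588(67.3) − 0.412(77000) + 225(172) = 29313.6.
∂D/∂P = −588.
E = (-588) × (67.3/29313.6) = -1.3499…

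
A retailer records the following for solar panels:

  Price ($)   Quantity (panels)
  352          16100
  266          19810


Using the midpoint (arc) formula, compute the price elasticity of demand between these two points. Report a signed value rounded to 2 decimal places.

%ΔQ = (19810 − 16100) / [(16100 + 19810)/2] = 3710/17955 = 0.206627…
%ΔP = (266 − 352) / [(352 + 266)/2] = -86/309 = -0.278317…
Arc Ed = %ΔQ / %ΔP = (3710/17955) / (-86/309) = -0.7424…

-0.74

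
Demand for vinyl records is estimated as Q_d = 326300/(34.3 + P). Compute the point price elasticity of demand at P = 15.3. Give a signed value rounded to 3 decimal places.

-0.308

dQ_d/dP = −326300/(34.3 + P)² = -132.634. At P = 15.3, Q_d = 6578.63.
Ed = (dQ_d/dP)·(P/Q_d) = (-132.634) × (15.3/6578.63) = -0.30846…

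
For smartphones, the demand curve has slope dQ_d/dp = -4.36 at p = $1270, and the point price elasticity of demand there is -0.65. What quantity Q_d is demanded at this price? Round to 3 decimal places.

8518.769

Ed = (dQ_d/dp)·(p/Q_d) ⇒ Q_d = (dQ_d/dp)·p/Ed = (-4.36)·1270/(-0.65) = 8518.76923…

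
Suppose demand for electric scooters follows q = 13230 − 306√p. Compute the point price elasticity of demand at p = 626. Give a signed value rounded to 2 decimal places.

-0.69

dq/dp = −306/(2√p) = -6.11511. At p = 626, q = 5573.88.
Ed = (dq/dp)·(p/q) = (-6.11511) × (626/5573.88) = -0.6867…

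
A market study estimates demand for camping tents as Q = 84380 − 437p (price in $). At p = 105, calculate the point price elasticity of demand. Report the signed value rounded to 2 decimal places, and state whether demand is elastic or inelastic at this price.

-1.19; elastic

dQ/dp = −437. At p = 105, Q = 84380 − 437(105) = 38495.
Ed = (dQ/dp)·(p/Q) = −437 × (105/38495) = -1.1919…
|Ed| = 1.19 > 1, so demand is elastic.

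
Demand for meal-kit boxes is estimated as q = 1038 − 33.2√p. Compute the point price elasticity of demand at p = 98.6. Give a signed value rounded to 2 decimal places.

dq/dp = −33.2/(2√p) = -1.67174. At p = 98.6, q = 708.332.
Ed = (dq/dp)·(p/q) = (-1.67174) × (98.6/708.332) = -0.2327…

-0.23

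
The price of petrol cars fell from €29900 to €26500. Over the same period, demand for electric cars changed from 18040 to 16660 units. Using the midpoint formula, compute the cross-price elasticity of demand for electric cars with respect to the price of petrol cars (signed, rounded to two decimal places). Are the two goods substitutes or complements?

0.66; substitutes

%ΔQ_{electric cars} = (16660 − 18040)/avg = -1380/17350 = -0.079538…
%ΔP_{petrol cars} = (26500 − 29900)/avg = -3400/28200 = -0.120567…
E_cross = (-1380/17350) / (-3400/28200) = 0.6597…
E_cross > 0 ⇒ the goods are substitutes.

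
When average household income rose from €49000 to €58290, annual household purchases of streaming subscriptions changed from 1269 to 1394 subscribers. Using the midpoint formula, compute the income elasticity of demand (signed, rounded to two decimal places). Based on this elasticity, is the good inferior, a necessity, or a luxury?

0.54; necessity

%ΔQ = (1394 − 1269)/[( 1269 + 1394)/2] = 125/1331.5 = 0.093879…
%ΔIncome = (58290 − 49000)/[( 49000 + 58290)/2] = 9290/53645 = 0.173175…
E_income = (125/1331.5) / (9290/53645) = 0.5421…
0 < E_income < 1 ⇒ normal good, necessity.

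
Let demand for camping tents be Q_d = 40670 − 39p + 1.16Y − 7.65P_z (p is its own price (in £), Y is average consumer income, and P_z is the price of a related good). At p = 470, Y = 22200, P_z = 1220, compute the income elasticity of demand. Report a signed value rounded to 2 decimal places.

0.66

At the given values, Q_d = 40670 − 39(470) + 1.16(22200) − 7.65(1220) = 38759.
∂Q_d/∂Y = 1.16.
E = (1.16) × (22200/38759) = 0.6644…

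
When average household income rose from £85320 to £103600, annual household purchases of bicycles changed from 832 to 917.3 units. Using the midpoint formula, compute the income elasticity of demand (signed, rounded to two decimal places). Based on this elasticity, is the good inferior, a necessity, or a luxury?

0.50; necessity

%ΔQ = (917.3 − 832)/[( 832 + 917.3)/2] = 85.3/874.65 = 0.097524…
%ΔIncome = (103600 − 85320)/[( 85320 + 103600)/2] = 18280/94460 = 0.193521…
E_income = (85.3/874.65) / (18280/94460) = 0.5039…
0 < E_income < 1 ⇒ normal good, necessity.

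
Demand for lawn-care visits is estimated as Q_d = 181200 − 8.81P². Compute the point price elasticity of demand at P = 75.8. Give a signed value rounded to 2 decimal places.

dQ_d/dP = −2·8.81·P = -1335.596. At P = 75.8, Q_d = 130580.9116.
Ed = (dQ_d/dP)·(P/Q_d) = (-1335.596) × (75.8/130580.9116) = -0.7752…

-0.78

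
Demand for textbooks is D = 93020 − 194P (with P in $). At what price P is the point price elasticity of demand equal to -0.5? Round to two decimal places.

Ed = −194P/(93020 − 194P). Set this equal to -0.5:
194P = 0.5·(93020 − 194P) ⇒ 194P(1 + 0.5) = 0.5·93020
P = 0.5·93020 / (194·1.5) = 159.8281…

159.83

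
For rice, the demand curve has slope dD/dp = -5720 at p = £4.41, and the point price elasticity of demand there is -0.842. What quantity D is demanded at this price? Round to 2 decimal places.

29958.67

Ed = (dD/dp)·(p/D) ⇒ D = (dD/dp)·p/Ed = (-5720)·4.41/(-0.842) = 29958.6698…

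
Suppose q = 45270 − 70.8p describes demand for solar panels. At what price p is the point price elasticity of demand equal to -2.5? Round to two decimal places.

Ed = −70.8p/(45270 − 70.8p). Set this equal to -2.5:
70.8p = 2.5·(45270 − 70.8p) ⇒ 70.8p(1 + 2.5) = 2.5·45270
p = 2.5·45270 / (70.8·3.5) = 456.7191…

456.72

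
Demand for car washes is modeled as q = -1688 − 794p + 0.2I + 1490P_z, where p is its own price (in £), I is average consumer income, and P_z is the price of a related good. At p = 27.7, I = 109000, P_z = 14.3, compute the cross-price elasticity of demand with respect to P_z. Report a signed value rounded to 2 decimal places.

At the given values, q = -1688 − 794(27.7) + 0.2(109000) + 1490(14.3) = 19425.2.
∂q/∂P_z = 1490.
E = (1490) × (14.3/19425.2) = 1.0968…

1.10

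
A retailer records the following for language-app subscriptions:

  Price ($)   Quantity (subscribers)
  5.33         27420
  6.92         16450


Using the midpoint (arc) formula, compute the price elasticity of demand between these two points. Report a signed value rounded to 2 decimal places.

%ΔQ = (16450 − 27420) / [(27420 + 16450)/2] = -10970/21935 = -0.500113…
%ΔP = (6.92 − 5.33) / [(5.33 + 6.92)/2] = 1.59/6.125 = 0.259591…
Arc Ed = %ΔQ / %ΔP = (-10970/21935) / (1.59/6.125) = -1.9265…

-1.93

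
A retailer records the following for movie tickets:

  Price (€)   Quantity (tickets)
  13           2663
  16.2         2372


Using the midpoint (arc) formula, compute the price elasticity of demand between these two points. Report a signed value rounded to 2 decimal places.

%ΔQ = (2372 − 2663) / [(2663 + 2372)/2] = -291/2517.5 = -0.115590…
%ΔP = (16.2 − 13) / [(13 + 16.2)/2] = 3.2/14.6 = 0.219178…
Arc Ed = %ΔQ / %ΔP = (-291/2517.5) / (3.2/14.6) = -0.5273…

-0.53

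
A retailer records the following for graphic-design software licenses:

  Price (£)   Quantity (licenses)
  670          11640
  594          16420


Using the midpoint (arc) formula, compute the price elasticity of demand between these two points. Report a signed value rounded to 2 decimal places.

-2.83

%ΔQ = (16420 − 11640) / [(11640 + 16420)/2] = 4780/14030 = 0.340698…
%ΔP = (594 − 670) / [(670 + 594)/2] = -76/632 = -0.120253…
Arc Ed = %ΔQ / %ΔP = (4780/14030) / (-76/632) = -2.8331…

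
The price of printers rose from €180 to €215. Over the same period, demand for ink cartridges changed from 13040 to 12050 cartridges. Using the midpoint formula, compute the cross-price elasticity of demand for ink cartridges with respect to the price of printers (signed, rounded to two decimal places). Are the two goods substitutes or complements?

%ΔQ_{ink cartridges} = (12050 − 13040)/avg = -990/12545 = -0.078915…
%ΔP_{printers} = (215 − 180)/avg = 35/197.5 = 0.177215…
E_cross = (-990/12545) / (35/197.5) = -0.4453…
E_cross < 0 ⇒ the goods are complements.

-0.45; complements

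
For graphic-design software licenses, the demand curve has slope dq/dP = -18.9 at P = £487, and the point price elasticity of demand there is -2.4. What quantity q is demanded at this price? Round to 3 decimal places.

Ed = (dq/dP)·(P/q) ⇒ q = (dq/dP)·P/Ed = (-18.9)·487/(-2.4) = 3835.125

3835.125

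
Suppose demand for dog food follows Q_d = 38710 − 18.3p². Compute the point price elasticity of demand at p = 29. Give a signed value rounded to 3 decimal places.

-1.320

dQ_d/dp = −2·18.3·p = -1061.4. At p = 29, Q_d = 23319.7.
Ed = (dQ_d/dp)·(p/Q_d) = (-1061.4) × (29/23319.7) = -1.31993…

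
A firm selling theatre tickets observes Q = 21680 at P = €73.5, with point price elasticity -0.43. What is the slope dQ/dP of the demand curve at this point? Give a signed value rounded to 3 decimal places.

Ed = (dQ/dP)·(P/Q) ⇒ dQ/dP = Ed·Q/P = (-0.43)·21680/73.5 = -126.83537…

-126.835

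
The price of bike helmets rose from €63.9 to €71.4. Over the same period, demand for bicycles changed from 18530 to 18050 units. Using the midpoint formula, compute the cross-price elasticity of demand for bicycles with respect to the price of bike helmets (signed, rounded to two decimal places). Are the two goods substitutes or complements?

%ΔQ_{bicycles} = (18050 − 18530)/avg = -480/18290 = -0.026243…
%ΔP_{bike helmets} = (71.4 − 63.9)/avg = 7.5/67.65 = 0.110864…
E_cross = (-480/18290) / (7.5/67.65) = -0.2367…
E_cross < 0 ⇒ the goods are complements.

-0.24; complements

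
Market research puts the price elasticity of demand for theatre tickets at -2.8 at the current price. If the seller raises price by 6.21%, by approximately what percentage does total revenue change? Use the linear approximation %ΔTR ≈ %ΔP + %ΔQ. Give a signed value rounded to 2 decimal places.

-11.18%

%ΔQ ≈ Ed × %ΔP = (-2.8) × (+6.21%) = -17.3880%
%ΔTR ≈ %ΔP + %ΔQ = (+6.21%) + (-17.3880%) = -11.1780%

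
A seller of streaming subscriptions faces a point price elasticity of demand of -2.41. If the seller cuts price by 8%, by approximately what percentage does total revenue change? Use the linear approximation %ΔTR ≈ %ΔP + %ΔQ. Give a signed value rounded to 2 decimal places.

%ΔQ ≈ Ed × %ΔP = (-2.41) × (-8%) = +19.2800%
%ΔTR ≈ %ΔP + %ΔQ = (-8%) + (+19.2800%) = +11.2800%

+11.28%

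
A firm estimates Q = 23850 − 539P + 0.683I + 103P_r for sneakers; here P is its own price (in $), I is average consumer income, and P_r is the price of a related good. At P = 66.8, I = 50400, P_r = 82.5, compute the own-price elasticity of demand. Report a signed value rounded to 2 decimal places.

-1.17

At the given values, Q = 23850 − 539(66.8) + 0.683(50400) + 103(82.5) = 30765.5.
∂Q/∂P = −539.
E = (-539) × (66.8/30765.5) = -1.1703…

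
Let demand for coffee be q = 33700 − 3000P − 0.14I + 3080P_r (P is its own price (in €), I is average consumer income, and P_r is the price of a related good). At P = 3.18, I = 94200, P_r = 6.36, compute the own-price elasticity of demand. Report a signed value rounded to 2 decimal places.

At the given values, q = 33700 − 3000(3.18) − 0.14(94200) + 3080(6.36) = 30560.8.
∂q/∂P = −3000.
E = (-3000) × (3.18/30560.8) = -0.3121…

-0.31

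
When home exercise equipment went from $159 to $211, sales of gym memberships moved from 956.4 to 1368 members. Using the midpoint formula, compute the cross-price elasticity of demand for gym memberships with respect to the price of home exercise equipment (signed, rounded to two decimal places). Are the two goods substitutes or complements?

%ΔQ_{gym memberships} = (1368 − 956.4)/avg = 411.6/1162.2 = 0.354155…
%ΔP_{home exercise equipment} = (211 − 159)/avg = 52/185 = 0.281081…
E_cross = (411.6/1162.2) / (52/185) = 1.2599…
E_cross > 0 ⇒ the goods are substitutes.

1.26; substitutes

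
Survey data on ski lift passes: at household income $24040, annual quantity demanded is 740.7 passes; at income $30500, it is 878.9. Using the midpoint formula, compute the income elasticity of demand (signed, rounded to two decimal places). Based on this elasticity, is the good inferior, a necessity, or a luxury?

%ΔQ = (878.9 − 740.7)/[( 740.7 + 878.9)/2] = 138.2/809.8 = 0.170659…
%ΔIncome = (30500 − 24040)/[( 24040 + 30500)/2] = 6460/27270 = 0.236890…
E_income = (138.2/809.8) / (6460/27270) = 0.7204…
0 < E_income < 1 ⇒ normal good, necessity.

0.72; necessity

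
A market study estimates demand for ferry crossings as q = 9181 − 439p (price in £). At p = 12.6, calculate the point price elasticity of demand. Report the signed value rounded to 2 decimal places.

-1.52

dq/dp = −439. At p = 12.6, q = 9181 − 439(12.6) = 3649.6.
Ed = (dq/dp)·(p/q) = −439 × (12.6/3649.6) = -1.5156…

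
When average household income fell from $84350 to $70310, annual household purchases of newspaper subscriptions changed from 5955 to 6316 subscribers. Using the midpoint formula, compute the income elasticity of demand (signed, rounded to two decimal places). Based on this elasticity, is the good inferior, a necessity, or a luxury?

-0.32; inferior

%ΔQ = (6316 − 5955)/[( 5955 + 6316)/2] = 361/6135.5 = 0.058837…
%ΔIncome = (70310 − 84350)/[( 84350 + 70310)/2] = -14040/77330 = -0.181559…
E_income = (361/6135.5) / (-14040/77330) = -0.3240…
E_income < 0 ⇒ inferior good.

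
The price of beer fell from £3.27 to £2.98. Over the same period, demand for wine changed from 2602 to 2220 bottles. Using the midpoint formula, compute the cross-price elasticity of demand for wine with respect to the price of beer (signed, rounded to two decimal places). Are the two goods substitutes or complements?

%ΔQ_{wine} = (2220 − 2602)/avg = -382/2411 = -0.158440…
%ΔP_{beer} = (2.98 − 3.27)/avg = -0.29/3.125 = -0.0928
E_cross = (-382/2411) / (-0.29/3.125) = 1.7073…
E_cross > 0 ⇒ the goods are substitutes.

1.71; substitutes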